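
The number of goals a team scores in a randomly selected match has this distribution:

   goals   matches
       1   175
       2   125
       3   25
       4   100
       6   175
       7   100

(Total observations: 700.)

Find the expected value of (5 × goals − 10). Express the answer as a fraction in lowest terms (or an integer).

Total = 700, so P(goals=1) = 175/700, etc.
E[5x-10] = (1/4)·(-5) + (5/28)·0 + (1/28)·5 + (1/7)·10 + (1/4)·20 + (1/7)·25
     = 125/14

125/14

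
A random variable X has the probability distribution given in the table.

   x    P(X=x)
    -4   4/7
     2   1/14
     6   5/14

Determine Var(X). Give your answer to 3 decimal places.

22.286

E[X] = (4/7)·(-4) + (1/14)·2 + (5/14)·6 = 0
E[X²] = (4/7)·16 + (1/14)·4 + (5/14)·36 = 156/7
Var(X) = 156/7 − (0)² = 156/7 ≈ 22.286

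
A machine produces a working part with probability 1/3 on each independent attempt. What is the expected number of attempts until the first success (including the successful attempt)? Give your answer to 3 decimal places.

3.000

For a geometric distribution, E[trials] = 1/p = 1/(1/3) = 3.
≈ 3.000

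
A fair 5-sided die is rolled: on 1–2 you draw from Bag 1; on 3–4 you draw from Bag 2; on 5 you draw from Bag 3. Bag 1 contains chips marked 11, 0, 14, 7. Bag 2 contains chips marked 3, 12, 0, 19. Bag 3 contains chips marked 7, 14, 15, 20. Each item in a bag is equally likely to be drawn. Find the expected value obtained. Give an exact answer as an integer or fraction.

47/5

E[X | Bag 1] = (11 + 0 + 14 + 7)/4 = 8
E[X | Bag 2] = (3 + 12 + 0 + 19)/4 = 17/2
E[X | Bag 3] = (7 + 14 + 15 + 20)/4 = 14
E[X] = (2/5)·8 + (2/5)·17/2 + (1/5)·14 = 47/5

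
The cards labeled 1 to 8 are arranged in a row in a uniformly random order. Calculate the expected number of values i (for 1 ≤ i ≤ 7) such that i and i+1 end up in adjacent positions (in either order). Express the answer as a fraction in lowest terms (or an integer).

7/4

For each i ∈ {1,…,7}, let Xᵢ = 1 if i and i+1 are adjacent. P(Xᵢ=1) = 2·(8−1)!/8! = 2/8.
By linearity, E[ΣXᵢ] = (7)·(2/8) = 7/4.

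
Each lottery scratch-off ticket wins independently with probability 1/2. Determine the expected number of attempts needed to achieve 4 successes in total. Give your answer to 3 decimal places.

By linearity (sum of 4 independent geometric waits), E[trials] = 4/p = 4/(1/2) = 8.
≈ 8.000

8.000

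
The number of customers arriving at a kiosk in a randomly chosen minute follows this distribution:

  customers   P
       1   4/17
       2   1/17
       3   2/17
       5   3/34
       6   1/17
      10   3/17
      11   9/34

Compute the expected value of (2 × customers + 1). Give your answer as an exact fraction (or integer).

227/17

E[2x+1] = (4/17)·3 + (1/17)·5 + (2/17)·7 + (3/34)·11 + (1/17)·13 + (3/17)·21 + (9/34)·23
     = 227/17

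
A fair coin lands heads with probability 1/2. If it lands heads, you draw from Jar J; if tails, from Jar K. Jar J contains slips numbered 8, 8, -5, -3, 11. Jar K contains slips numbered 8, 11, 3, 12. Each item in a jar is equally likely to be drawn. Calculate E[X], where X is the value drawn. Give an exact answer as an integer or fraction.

123/20

E[X | Jar J] = (8 + 8 − 5 − 3 + 11)/5 = 19/5
E[X | Jar K] = (8 + 11 + 3 + 12)/4 = 17/2
E[X] = (1/2)·19/5 + (1/2)·17/2 = 123/20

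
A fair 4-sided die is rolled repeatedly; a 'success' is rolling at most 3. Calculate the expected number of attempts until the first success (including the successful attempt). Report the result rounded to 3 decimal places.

1.333

For a geometric distribution, E[trials] = 1/p = 1/(3/4) = 4/3.
≈ 1.333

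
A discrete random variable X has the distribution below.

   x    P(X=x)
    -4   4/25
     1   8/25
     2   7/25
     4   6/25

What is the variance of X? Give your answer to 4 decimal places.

E[X] = (4/25)·(-4) + (8/25)·1 + (7/25)·2 + (6/25)·4 = 6/5
E[X²] = (4/25)·16 + (8/25)·1 + (7/25)·4 + (6/25)·16 = 196/25
Var(X) = 196/25 − (6/5)² = 32/5 ≈ 6.4000

6.4000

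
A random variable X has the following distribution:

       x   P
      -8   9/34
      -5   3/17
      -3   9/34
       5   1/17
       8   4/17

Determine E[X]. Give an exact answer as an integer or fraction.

E[X] = (9/34)·(-8) + (3/17)·(-5) + (9/34)·(-3) + (1/17)·5 + (4/17)·8
     = -55/34

-55/34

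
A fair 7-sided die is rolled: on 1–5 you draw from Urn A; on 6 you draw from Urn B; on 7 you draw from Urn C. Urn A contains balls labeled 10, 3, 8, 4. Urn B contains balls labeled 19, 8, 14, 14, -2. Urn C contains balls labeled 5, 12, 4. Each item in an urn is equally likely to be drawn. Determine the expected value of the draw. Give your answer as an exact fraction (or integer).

E[X | Urn A] = (10 + 3 + 8 + 4)/4 = 25/4
E[X | Urn B] = (19 + 8 + 14 + 14 − 2)/5 = 53/5
E[X | Urn C] = (5 + 12 + 4)/3 = 7
E[X] = (5/7)·25/4 + (1/7)·53/5 + (1/7)·7 = 977/140

977/140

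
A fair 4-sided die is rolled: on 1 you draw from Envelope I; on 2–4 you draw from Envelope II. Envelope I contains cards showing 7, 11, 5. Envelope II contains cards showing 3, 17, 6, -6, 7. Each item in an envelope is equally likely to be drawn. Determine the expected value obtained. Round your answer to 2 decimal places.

E[X | Envelope I] = (7 + 11 + 5)/3 = 23/3
E[X | Envelope II] = (3 + 17 + 6 − 6 + 7)/5 = 27/5
E[X] = (1/4)·23/3 + (3/4)·27/5 = 179/30 ≈ 5.97

5.97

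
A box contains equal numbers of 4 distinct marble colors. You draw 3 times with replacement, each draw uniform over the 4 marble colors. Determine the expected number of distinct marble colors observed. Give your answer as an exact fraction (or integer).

Let Xⱼ=1 if type j appears at least once. P(Xⱼ=1) = 1 − ((4−1)/4)^3 = 37/64.
E[#distinct] = 4·37/64 = 37/16.

37/16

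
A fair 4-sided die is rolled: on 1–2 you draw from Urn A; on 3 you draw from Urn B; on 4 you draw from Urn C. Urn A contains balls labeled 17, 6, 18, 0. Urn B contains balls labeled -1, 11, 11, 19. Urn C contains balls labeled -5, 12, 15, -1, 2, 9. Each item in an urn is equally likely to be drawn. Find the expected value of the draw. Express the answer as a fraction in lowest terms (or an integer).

215/24

E[X | Urn A] = (17 + 6 + 18 + 0)/4 = 41/4
E[X | Urn B] = (-1 + 11 + 11 + 19)/4 = 10
E[X | Urn C] = (-5 + 12 + 15 − 1 + 2 + 9)/6 = 16/3
E[X] = (1/2)·41/4 + (1/4)·10 + (1/4)·16/3 = 215/24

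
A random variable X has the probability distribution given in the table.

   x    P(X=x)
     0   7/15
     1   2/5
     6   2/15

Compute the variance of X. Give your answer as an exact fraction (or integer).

E[X] = (7/15)·0 + (2/5)·1 + (2/15)·6 = 6/5
E[X²] = (7/15)·0 + (2/5)·1 + (2/15)·36 = 26/5
Var(X) = 26/5 − (6/5)² = 94/25

94/25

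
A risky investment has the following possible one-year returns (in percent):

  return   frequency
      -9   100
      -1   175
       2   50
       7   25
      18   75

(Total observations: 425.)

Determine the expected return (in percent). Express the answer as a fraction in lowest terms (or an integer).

Total = 425, so P(return=-9) = 100/425, etc.
E[X] = (4/17)·(-9) + (7/17)·(-1) + (2/17)·2 + (1/17)·7 + (3/17)·18
     = 22/17

22/17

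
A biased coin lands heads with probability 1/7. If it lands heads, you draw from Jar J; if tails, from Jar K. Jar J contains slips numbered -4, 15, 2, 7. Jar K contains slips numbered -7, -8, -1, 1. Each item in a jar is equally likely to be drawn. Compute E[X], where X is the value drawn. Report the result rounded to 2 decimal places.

-2.50

E[X | Jar J] = (-4 + 15 + 2 + 7)/4 = 5
E[X | Jar K] = (-7 − 8 − 1 + 1)/4 = -15/4
E[X] = (1/7)·5 + (6/7)·(-15/4) = -5/2 ≈ -2.50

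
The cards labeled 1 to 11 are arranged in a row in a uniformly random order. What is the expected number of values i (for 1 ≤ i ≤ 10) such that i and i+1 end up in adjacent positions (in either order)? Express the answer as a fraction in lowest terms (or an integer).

20/11

For each i ∈ {1,…,10}, let Xᵢ = 1 if i and i+1 are adjacent. P(Xᵢ=1) = 2·(11−1)!/11! = 2/11.
By linearity, E[ΣXᵢ] = (10)·(2/11) = 20/11.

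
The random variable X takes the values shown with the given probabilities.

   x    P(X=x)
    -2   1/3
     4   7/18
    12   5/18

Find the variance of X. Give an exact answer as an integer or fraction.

E[X] = (1/3)·(-2) + (7/18)·4 + (5/18)·12 = 38/9
E[X²] = (1/3)·4 + (7/18)·16 + (5/18)·144 = 428/9
Var(X) = 428/9 − (38/9)² = 2408/81

2408/81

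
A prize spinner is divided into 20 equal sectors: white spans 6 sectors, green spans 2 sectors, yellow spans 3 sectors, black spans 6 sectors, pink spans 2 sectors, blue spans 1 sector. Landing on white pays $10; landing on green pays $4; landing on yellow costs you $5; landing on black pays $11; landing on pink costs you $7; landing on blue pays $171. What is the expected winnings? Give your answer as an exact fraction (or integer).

69/5 dollars

E[payout] = (6/20)·10 + (2/20)·4 + (3/20)·(-5) + (6/20)·11 + (2/20)·(-7) + (1/20)·171 = 69/5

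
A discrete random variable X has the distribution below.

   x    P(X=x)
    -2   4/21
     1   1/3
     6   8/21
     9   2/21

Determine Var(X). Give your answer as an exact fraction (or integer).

5708/441

E[X] = (4/21)·(-2) + (1/3)·1 + (8/21)·6 + (2/21)·9 = 65/21
E[X²] = (4/21)·4 + (1/3)·1 + (8/21)·36 + (2/21)·81 = 473/21
Var(X) = 473/21 − (65/21)² = 5708/441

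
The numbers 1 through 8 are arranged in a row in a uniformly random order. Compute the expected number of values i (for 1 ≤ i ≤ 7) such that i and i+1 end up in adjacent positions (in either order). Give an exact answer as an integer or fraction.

7/4

For each i ∈ {1,…,7}, let Xᵢ = 1 if i and i+1 are adjacent. P(Xᵢ=1) = 2·(8−1)!/8! = 2/8.
By linearity, E[ΣXᵢ] = (7)·(2/8) = 7/4.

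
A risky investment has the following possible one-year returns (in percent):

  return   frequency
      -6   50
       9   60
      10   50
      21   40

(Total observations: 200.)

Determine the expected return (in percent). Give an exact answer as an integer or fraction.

79/10

Total = 200, so P(return=-6) = 50/200, etc.
E[X] = (1/4)·(-6) + (3/10)·9 + (1/4)·10 + (1/5)·21
     = 79/10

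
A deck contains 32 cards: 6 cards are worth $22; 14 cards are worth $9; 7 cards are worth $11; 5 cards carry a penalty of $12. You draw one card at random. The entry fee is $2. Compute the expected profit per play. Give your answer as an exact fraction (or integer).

E[payout] = (6/32)·22 + (14/32)·9 + (7/32)·11 + (5/32)·(-12) = 275/32
Expected profit = 275/32 − 2 = 211/32

211/32 dollars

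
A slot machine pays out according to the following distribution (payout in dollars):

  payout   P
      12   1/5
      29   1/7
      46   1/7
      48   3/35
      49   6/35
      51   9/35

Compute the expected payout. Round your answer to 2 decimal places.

E[X] = (1/5)·12 + (1/7)·29 + (1/7)·46 + (3/35)·48 + (6/35)·49 + (9/35)·51
     = 1356/35 ≈ 38.74

$38.74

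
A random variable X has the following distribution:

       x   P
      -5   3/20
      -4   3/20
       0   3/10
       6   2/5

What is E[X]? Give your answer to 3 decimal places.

1.050

E[X] = (3/20)·(-5) + (3/20)·(-4) + (3/10)·0 + (2/5)·6
     = 21/20 ≈ 1.050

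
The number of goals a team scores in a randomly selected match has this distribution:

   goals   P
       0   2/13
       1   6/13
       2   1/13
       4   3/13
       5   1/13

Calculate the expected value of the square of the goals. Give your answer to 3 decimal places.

E[X²] = (2/13)·0 + (6/13)·1 + (1/13)·4 + (3/13)·16 + (1/13)·25
     = 83/13 ≈ 6.385

6.385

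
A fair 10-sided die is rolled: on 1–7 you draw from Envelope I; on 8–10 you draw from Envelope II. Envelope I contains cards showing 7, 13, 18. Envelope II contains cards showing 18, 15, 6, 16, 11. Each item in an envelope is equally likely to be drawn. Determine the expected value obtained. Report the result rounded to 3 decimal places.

E[X | Envelope I] = (7 + 13 + 18)/3 = 38/3
E[X | Envelope II] = (18 + 15 + 6 + 16 + 11)/5 = 66/5
E[X] = (7/10)·38/3 + (3/10)·66/5 = 962/75 ≈ 12.827

12.827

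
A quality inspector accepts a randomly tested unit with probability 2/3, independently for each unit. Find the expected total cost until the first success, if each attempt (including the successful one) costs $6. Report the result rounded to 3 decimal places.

E[#attempts] = 1/p = 3/2; E[cost] = 6·3/2 = 9.
≈ 9.000

$9.000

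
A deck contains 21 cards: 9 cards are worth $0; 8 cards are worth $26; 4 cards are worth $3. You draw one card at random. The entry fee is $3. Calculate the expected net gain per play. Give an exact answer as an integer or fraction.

157/21 dollars

E[payout] = (9/21)·0 + (8/21)·26 + (4/21)·3 = 220/21
Expected profit = 220/21 − 3 = 157/21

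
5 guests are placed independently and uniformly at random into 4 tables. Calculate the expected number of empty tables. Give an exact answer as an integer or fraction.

243/256

Let Xⱼ=1 if table j is empty. P(Xⱼ=1) = ((4-1)/4)^5 = 243/1024.
By linearity, E[#empty] = 4·243/1024 = 243/256.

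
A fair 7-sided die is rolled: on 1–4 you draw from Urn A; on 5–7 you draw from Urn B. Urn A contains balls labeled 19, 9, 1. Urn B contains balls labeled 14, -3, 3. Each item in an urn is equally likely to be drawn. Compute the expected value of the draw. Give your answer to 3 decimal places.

7.524

E[X | Urn A] = (19 + 9 + 1)/3 = 29/3
E[X | Urn B] = (14 − 3 + 3)/3 = 14/3
E[X] = (4/7)·29/3 + (3/7)·14/3 = 158/21 ≈ 7.524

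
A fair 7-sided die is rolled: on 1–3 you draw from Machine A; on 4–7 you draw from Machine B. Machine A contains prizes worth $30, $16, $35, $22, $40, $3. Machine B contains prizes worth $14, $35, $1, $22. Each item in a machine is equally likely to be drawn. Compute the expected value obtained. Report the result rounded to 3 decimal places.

E[X | Machine A] = (30 + 16 + 35 + 22 + 40 + 3)/6 = 73/3
E[X | Machine B] = (14 + 35 + 1 + 22)/4 = 18
E[X] = (3/7)·73/3 + (4/7)·18 = 145/7 ≈ 20.714

$20.714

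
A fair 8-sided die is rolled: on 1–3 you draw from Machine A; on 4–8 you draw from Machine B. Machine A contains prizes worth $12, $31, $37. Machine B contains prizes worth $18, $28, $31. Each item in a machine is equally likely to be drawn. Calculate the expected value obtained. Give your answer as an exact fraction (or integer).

625/24 dollars

E[X | Machine A] = (12 + 31 + 37)/3 = 80/3
E[X | Machine B] = (18 + 28 + 31)/3 = 77/3
E[X] = (3/8)·80/3 + (5/8)·77/3 = 625/24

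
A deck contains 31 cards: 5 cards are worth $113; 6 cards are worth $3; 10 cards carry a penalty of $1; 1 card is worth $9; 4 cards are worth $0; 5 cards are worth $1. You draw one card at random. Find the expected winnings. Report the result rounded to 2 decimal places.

E[payout] = (5/31)·113 + (6/31)·3 + (10/31)·(-1) + (1/31)·9 + (4/31)·0 + (5/31)·1 = 587/31
≈ $18.94

$18.94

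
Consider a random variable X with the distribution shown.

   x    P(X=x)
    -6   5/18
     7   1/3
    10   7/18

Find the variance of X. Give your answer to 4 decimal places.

44.4691

E[X] = (5/18)·(-6) + (1/3)·7 + (7/18)·10 = 41/9
E[X²] = (5/18)·36 + (1/3)·49 + (7/18)·100 = 587/9
Var(X) = 587/9 − (41/9)² = 3602/81 ≈ 44.4691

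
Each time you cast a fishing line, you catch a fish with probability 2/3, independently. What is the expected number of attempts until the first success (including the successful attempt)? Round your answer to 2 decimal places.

1.50

For a geometric distribution, E[trials] = 1/p = 1/(2/3) = 3/2.
≈ 1.50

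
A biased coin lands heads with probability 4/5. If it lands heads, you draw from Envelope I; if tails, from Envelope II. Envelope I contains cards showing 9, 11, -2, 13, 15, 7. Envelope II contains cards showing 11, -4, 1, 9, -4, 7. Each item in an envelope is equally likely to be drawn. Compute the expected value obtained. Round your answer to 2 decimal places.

E[X | Envelope I] = (9 + 11 − 2 + 13 + 15 + 7)/6 = 53/6
E[X | Envelope II] = (11 − 4 + 1 + 9 − 4 + 7)/6 = 10/3
E[X] = (4/5)·53/6 + (1/5)·10/3 = 116/15 ≈ 7.73

7.73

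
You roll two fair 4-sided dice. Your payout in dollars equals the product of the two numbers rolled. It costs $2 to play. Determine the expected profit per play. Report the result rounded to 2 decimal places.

Distribution of the product of the two numbers rolled: 1 w.p. 1/16, 2 w.p. 1/8, 3 w.p. 1/8, 4 w.p. 3/16, 6 w.p. 1/8, 8 w.p. 1/8, …
E[payout] = (1/16)·1 + (1/8)·2 + (1/8)·3 + (3/16)·4 + (1/8)·6 + (1/8)·8 + (1/16)·9 + (1/8)·12 + (1/16)·16 = 25/4
Expected profit = 25/4 − 2 = 17/4 ≈ $4.25

$4.25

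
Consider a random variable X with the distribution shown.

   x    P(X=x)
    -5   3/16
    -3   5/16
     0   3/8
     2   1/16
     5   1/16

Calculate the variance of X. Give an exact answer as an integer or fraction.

E[X] = (3/16)·(-5) + (5/16)·(-3) + (3/8)·0 + (1/16)·2 + (1/16)·5 = -23/16
E[X²] = (3/16)·25 + (5/16)·9 + (3/8)·0 + (1/16)·4 + (1/16)·25 = 149/16
Var(X) = 149/16 − (-23/16)² = 1855/256

1855/256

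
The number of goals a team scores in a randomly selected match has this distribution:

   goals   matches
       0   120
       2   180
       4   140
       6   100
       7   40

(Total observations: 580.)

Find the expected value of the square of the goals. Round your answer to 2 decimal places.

14.69

Total = 580, so P(goals=0) = 120/580, etc.
E[X²] = (6/29)·0 + (9/29)·4 + (7/29)·16 + (5/29)·36 + (2/29)·49
     = 426/29 ≈ 14.69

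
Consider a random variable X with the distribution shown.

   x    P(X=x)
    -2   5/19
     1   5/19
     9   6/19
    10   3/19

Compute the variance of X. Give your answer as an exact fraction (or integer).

9168/361

E[X] = (5/19)·(-2) + (5/19)·1 + (6/19)·9 + (3/19)·10 = 79/19
E[X²] = (5/19)·4 + (5/19)·1 + (6/19)·81 + (3/19)·100 = 811/19
Var(X) = 811/19 − (79/19)² = 9168/361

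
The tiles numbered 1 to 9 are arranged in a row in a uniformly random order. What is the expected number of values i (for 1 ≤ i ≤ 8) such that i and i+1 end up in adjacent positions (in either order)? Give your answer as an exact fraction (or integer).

16/9

For each i ∈ {1,…,8}, let Xᵢ = 1 if i and i+1 are adjacent. P(Xᵢ=1) = 2·(9−1)!/9! = 2/9.
By linearity, E[ΣXᵢ] = (8)·(2/9) = 16/9.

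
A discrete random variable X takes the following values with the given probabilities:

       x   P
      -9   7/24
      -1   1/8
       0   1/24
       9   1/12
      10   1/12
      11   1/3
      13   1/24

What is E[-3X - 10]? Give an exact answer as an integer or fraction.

E[-3x-10] = (7/24)·17 + (1/8)·(-7) + (1/24)·(-10) + (1/12)·(-37) + (1/12)·(-40) + (1/3)·(-43) + (1/24)·(-49)
     = -153/8

-153/8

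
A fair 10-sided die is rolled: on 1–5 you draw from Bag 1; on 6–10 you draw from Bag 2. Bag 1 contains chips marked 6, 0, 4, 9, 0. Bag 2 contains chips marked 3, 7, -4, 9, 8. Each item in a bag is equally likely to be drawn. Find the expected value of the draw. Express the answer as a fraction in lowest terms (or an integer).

E[X | Bag 1] = (6 + 0 + 4 + 9 + 0)/5 = 19/5
E[X | Bag 2] = (3 + 7 − 4 + 9 + 8)/5 = 23/5
E[X] = (1/2)·19/5 + (1/2)·23/5 = 21/5

21/5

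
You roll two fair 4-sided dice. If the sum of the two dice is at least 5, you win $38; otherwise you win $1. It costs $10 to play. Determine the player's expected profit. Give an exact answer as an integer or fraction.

113/8 dollars

E[payout] = (3/8)·1 + (5/8)·38 = 193/8
Expected profit = 193/8 − 10 = 113/8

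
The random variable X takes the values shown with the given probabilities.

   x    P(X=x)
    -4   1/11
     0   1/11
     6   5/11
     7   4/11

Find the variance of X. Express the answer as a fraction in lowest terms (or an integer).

E[X] = (1/11)·(-4) + (1/11)·0 + (5/11)·6 + (4/11)·7 = 54/11
E[X²] = (1/11)·16 + (1/11)·0 + (5/11)·36 + (4/11)·49 = 392/11
Var(X) = 392/11 − (54/11)² = 1396/121

1396/121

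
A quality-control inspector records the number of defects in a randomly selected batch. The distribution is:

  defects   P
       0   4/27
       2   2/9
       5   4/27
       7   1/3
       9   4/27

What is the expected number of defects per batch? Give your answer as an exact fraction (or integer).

131/27

E[X] = (4/27)·0 + (2/9)·2 + (4/27)·5 + (1/3)·7 + (4/27)·9
     = 131/27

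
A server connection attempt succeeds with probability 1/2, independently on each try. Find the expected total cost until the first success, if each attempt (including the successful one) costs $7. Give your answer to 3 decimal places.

$14.000

E[#attempts] = 1/p = 2; E[cost] = 7·2 = 14.
≈ 14.000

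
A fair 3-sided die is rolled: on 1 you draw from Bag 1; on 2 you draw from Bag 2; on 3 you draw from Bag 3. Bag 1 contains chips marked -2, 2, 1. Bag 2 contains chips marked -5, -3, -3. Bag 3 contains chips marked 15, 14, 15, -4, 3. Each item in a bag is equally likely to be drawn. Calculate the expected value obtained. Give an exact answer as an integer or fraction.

E[X | Bag 1] = (-2 + 2 + 1)/3 = 1/3
E[X | Bag 2] = (-5 − 3 − 3)/3 = -11/3
E[X | Bag 3] = (15 + 14 + 15 − 4 + 3)/5 = 43/5
E[X] = (1/3)·1/3 + (1/3)·(-11/3) + (1/3)·43/5 = 79/45

79/45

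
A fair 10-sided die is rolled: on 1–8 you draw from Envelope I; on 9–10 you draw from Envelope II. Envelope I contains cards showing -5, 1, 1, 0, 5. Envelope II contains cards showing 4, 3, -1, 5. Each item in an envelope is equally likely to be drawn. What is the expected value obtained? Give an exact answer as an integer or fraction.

E[X | Envelope I] = (-5 + 1 + 1 + 0 + 5)/5 = 2/5
E[X | Envelope II] = (4 + 3 − 1 + 5)/4 = 11/4
E[X] = (4/5)·2/5 + (1/5)·11/4 = 87/100

87/100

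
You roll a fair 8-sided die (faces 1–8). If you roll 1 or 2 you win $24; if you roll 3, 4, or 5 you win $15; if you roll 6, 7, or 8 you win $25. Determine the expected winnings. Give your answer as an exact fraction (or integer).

$21

E[payout] = (3/8)·15 + (1/4)·24 + (3/8)·25 = 21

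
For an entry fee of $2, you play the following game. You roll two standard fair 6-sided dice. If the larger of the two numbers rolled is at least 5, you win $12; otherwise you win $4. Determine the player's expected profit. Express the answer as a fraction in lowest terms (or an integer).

E[payout] = (4/9)·4 + (5/9)·12 = 76/9
Expected profit = 76/9 − 2 = 58/9

58/9 dollars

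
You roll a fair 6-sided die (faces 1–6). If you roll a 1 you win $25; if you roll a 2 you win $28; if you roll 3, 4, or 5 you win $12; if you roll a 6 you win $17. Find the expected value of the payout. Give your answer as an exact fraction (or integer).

E[payout] = (1/2)·12 + (1/6)·17 + (1/6)·25 + (1/6)·28 = 53/3

53/3 dollars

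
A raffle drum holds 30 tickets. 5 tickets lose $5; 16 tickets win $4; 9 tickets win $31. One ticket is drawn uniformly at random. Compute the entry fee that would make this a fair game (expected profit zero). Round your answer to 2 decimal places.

$10.60

E[payout] = (5/30)·(-5) + (16/30)·4 + (9/30)·31 = 53/5
Fair fee = E[payout] = 53/5 ≈ $10.60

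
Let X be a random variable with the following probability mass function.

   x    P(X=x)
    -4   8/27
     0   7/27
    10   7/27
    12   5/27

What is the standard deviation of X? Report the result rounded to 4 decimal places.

6.6452

E[X] = 98/27, E[X²] = 172/3
Var(X) = E[X²] − (E[X])² = 172/3 − 9604/729 = 32192/729
SD(X) = √(32192/729) ≈ 6.6452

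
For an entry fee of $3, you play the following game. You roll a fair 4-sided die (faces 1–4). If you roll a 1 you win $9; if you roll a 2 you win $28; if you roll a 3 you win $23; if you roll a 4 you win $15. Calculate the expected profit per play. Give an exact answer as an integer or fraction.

63/4 dollars

E[payout] = (1/4)·9 + (1/4)·15 + (1/4)·23 + (1/4)·28 = 75/4
Expected profit = 75/4 − 3 = 63/4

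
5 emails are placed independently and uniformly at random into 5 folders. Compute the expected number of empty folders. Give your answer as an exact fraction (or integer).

Let Xⱼ=1 if folder j is empty. P(Xⱼ=1) = ((5-1)/5)^5 = 1024/3125.
By linearity, E[#empty] = 5·1024/3125 = 1024/625.

1024/625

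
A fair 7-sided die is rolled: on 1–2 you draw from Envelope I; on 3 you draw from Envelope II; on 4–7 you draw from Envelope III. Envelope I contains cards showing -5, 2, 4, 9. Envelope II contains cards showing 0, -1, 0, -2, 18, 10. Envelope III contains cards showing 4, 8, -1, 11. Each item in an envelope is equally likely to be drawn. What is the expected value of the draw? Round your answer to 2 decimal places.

E[X | Envelope I] = (-5 + 2 + 4 + 9)/4 = 5/2
E[X | Envelope II] = (0 − 1 + 0 − 2 + 18 + 10)/6 = 25/6
E[X | Envelope III] = (4 + 8 − 1 + 11)/4 = 11/2
E[X] = (2/7)·5/2 + (1/7)·25/6 + (4/7)·11/2 = 187/42 ≈ 4.45

4.45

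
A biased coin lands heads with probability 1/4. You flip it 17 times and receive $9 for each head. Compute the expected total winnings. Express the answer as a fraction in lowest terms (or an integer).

E[#heads] = 17·1/4 = 17/4 (linearity over flips).
E[winnings] = 9·17/4 = 153/4.

153/4 dollars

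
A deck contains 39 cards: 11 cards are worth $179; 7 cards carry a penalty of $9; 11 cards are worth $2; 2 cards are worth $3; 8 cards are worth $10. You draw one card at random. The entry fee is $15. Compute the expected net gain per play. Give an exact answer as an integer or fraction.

1429/39 dollars

E[payout] = (11/39)·179 + (7/39)·(-9) + (11/39)·2 + (2/39)·3 + (8/39)·10 = 2014/39
Expected profit = 2014/39 − 15 = 1429/39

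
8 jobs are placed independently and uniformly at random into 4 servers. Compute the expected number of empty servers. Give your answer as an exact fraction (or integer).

6561/16384

Let Xⱼ=1 if server j is empty. P(Xⱼ=1) = ((4-1)/4)^8 = 6561/65536.
By linearity, E[#empty] = 4·6561/65536 = 6561/16384.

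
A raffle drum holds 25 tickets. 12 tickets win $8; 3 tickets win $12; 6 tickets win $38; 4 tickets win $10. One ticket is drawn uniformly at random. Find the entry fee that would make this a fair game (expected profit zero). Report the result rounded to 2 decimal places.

$16.00

E[payout] = (12/25)·8 + (3/25)·12 + (6/25)·38 + (4/25)·10 = 16
Fair fee = E[payout] = 16 ≈ $16.00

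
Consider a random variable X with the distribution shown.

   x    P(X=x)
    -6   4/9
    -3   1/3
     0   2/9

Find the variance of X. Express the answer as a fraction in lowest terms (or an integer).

E[X] = (4/9)·(-6) + (1/3)·(-3) + (2/9)·0 = -11/3
E[X²] = (4/9)·36 + (1/3)·9 + (2/9)·0 = 19
Var(X) = 19 − (-11/3)² = 50/9

50/9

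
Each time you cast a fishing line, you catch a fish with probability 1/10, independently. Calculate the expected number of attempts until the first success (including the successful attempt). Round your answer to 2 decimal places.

For a geometric distribution, E[trials] = 1/p = 1/(1/10) = 10.
≈ 10.00

10.00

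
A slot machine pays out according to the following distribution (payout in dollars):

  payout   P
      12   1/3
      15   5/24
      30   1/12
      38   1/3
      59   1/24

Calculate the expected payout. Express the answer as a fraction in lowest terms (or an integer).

99/4 dollars

E[X] = (1/3)·12 + (5/24)·15 + (1/12)·30 + (1/3)·38 + (1/24)·59
     = 99/4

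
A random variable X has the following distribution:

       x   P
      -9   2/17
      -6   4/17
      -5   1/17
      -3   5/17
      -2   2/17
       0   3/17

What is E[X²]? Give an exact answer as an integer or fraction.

E[X²] = (2/17)·81 + (4/17)·36 + (1/17)·25 + (5/17)·9 + (2/17)·4 + (3/17)·0
     = 384/17

384/17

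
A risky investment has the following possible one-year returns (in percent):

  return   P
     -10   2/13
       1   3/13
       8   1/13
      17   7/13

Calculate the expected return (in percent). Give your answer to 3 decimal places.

E[X] = (2/13)·(-10) + (3/13)·1 + (1/13)·8 + (7/13)·17
     = 110/13 ≈ 8.462

8.462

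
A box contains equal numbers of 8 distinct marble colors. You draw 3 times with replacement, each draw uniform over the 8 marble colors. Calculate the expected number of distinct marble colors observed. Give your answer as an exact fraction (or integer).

Let Xⱼ=1 if type j appears at least once. P(Xⱼ=1) = 1 − ((8−1)/8)^3 = 169/512.
E[#distinct] = 8·169/512 = 169/64.

169/64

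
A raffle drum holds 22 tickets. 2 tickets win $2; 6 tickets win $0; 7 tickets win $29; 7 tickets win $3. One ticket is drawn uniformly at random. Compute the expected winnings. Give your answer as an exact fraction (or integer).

E[payout] = (2/22)·2 + (6/22)·0 + (7/22)·29 + (7/22)·3 = 114/11

114/11 dollars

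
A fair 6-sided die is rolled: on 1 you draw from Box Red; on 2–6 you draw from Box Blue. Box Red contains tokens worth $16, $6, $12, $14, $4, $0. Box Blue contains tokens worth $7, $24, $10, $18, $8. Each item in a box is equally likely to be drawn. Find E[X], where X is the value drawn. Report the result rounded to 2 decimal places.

E[X | Box Red] = (16 + 6 + 12 + 14 + 4 + 0)/6 = 26/3
E[X | Box Blue] = (7 + 24 + 10 + 18 + 8)/5 = 67/5
E[X] = (1/6)·26/3 + (5/6)·67/5 = 227/18 ≈ 12.61

$12.61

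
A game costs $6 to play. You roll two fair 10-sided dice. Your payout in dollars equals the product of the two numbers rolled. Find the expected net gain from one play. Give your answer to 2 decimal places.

Distribution of the product of the two numbers rolled: 1 w.p. 1/100, 2 w.p. 1/50, 3 w.p. 1/50, 4 w.p. 3/100, 5 w.p. 1/50, 6 w.p. 1/25, …
E[payout] = (1/100)·1 + (1/50)·2 + (1/50)·3 + (3/100)·4 + (1/50)·5 + (1/25)·6 + (1/50)·7 + (1/25)·8 + (3/100)·9 + (1/25)·10 + (1/25)·12 + (1/50)·14 + (1/50)·15 + (3/100)·16 + (1/25)·18 + (1/25)·20 + (1/50)·21 + (1/25)·24 + (1/100)·25 + (1/50)·27 + (1/50)·28 + (1/25)·30 + (1/50)·32 + (1/50)·35 + (3/100)·36 + (1/25)·40 + (1/50)·42 + (1/50)·45 + (1/50)·48 + (1/100)·49 + (1/50)·50 + (1/50)·54 + (1/50)·56 + (1/50)·60 + (1/50)·63 + (1/100)·64 + (1/50)·70 + (1/50)·72 + (1/50)·80 + (1/100)·81 + (1/50)·90 + (1/100)·100 = 121/4
Expected profit = 121/4 − 6 = 97/4 ≈ $24.25

$24.25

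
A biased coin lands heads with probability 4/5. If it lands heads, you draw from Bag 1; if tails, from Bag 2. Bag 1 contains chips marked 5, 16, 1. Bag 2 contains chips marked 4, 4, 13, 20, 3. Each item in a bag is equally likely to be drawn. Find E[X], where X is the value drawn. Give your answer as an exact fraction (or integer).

E[X | Bag 1] = (5 + 16 + 1)/3 = 22/3
E[X | Bag 2] = (4 + 4 + 13 + 20 + 3)/5 = 44/5
E[X] = (4/5)·22/3 + (1/5)·44/5 = 572/75

572/75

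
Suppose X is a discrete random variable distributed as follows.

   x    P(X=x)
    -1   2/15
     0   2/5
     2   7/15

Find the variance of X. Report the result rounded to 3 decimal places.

E[X] = (2/15)·(-1) + (2/5)·0 + (7/15)·2 = 4/5
E[X²] = (2/15)·1 + (2/5)·0 + (7/15)·4 = 2
Var(X) = 2 − (4/5)² = 34/25 ≈ 1.360

1.360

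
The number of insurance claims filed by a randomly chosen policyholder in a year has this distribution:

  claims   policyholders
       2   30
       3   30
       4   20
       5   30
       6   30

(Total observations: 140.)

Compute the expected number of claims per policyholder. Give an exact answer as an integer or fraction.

4

Total = 140, so P(claims=2) = 30/140, etc.
E[X] = (3/14)·2 + (3/14)·3 + (1/7)·4 + (3/14)·5 + (3/14)·6
     = 4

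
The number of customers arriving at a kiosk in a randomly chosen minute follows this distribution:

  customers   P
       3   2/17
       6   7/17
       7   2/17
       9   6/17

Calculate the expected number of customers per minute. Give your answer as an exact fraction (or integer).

116/17

E[X] = (2/17)·3 + (7/17)·6 + (2/17)·7 + (6/17)·9
     = 116/17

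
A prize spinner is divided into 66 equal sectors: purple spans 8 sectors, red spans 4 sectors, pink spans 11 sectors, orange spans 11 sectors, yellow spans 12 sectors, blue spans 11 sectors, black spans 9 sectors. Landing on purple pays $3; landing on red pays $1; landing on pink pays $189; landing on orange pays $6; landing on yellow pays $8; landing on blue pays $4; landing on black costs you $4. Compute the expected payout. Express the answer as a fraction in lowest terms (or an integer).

69/2 dollars

E[payout] = (8/66)·3 + (4/66)·1 + (11/66)·189 + (11/66)·6 + (12/66)·8 + (11/66)·4 + (9/66)·(-4) = 69/2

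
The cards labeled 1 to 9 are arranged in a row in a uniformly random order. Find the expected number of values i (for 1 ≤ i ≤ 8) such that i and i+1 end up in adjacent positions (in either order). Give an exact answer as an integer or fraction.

For each i ∈ {1,…,8}, let Xᵢ = 1 if i and i+1 are adjacent. P(Xᵢ=1) = 2·(9−1)!/9! = 2/9.
By linearity, E[ΣXᵢ] = (8)·(2/9) = 16/9.

16/9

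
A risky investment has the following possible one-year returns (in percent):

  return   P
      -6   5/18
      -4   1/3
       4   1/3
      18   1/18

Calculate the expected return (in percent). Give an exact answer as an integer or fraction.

E[X] = (5/18)·(-6) + (1/3)·(-4) + (1/3)·4 + (1/18)·18
     = -2/3

-2/3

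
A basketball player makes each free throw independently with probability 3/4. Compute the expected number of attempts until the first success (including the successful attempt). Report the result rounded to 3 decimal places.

1.333

For a geometric distribution, E[trials] = 1/p = 1/(3/4) = 4/3.
≈ 1.333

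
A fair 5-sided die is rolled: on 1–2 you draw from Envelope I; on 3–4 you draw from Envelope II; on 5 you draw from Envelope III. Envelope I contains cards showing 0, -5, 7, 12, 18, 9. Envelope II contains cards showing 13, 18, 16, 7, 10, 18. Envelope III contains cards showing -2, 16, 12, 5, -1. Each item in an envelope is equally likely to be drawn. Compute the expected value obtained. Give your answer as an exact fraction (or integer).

E[X | Envelope I] = (0 − 5 + 7 + 12 + 18 + 9)/6 = 41/6
E[X | Envelope II] = (13 + 18 + 16 + 7 + 10 + 18)/6 = 41/3
E[X | Envelope III] = (-2 + 16 + 12 + 5 − 1)/5 = 6
E[X] = (2/5)·41/6 + (2/5)·41/3 + (1/5)·6 = 47/5

47/5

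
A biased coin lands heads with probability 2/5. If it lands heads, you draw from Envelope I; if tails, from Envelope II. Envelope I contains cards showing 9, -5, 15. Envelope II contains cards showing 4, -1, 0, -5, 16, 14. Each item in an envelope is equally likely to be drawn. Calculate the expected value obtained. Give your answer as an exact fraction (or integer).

E[X | Envelope I] = (9 − 5 + 15)/3 = 19/3
E[X | Envelope II] = (4 − 1 + 0 − 5 + 16 + 14)/6 = 14/3
E[X] = (2/5)·19/3 + (3/5)·14/3 = 16/3

16/3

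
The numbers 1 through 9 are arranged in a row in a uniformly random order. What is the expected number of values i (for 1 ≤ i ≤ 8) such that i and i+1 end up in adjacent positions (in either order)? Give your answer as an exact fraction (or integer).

16/9

For each i ∈ {1,…,8}, let Xᵢ = 1 if i and i+1 are adjacent. P(Xᵢ=1) = 2·(9−1)!/9! = 2/9.
By linearity, E[ΣXᵢ] = (8)·(2/9) = 16/9.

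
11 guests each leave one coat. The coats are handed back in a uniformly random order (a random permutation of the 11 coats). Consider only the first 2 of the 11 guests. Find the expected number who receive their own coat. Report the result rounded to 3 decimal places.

0.182

Let Xᵢ = 1 if person i gets their own coat. For each i, P(Xᵢ=1) = 1/11.
By linearity of expectation, E[X₁+…+X_2] = 2·(1/11) = 2/11.
≈ 0.182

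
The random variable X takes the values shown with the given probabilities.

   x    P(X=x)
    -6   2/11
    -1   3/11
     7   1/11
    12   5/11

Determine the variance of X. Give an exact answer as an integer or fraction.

6580/121

E[X] = (2/11)·(-6) + (3/11)·(-1) + (1/11)·7 + (5/11)·12 = 52/11
E[X²] = (2/11)·36 + (3/11)·1 + (1/11)·49 + (5/11)·144 = 844/11
Var(X) = 844/11 − (52/11)² = 6580/121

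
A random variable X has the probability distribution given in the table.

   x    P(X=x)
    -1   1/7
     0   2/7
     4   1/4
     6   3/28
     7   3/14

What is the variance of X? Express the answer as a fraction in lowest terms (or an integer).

19/2

E[X] = (1/7)·(-1) + (2/7)·0 + (1/4)·4 + (3/28)·6 + (3/14)·7 = 3
E[X²] = (1/7)·1 + (2/7)·0 + (1/4)·16 + (3/28)·36 + (3/14)·49 = 37/2
Var(X) = 37/2 − (3)² = 19/2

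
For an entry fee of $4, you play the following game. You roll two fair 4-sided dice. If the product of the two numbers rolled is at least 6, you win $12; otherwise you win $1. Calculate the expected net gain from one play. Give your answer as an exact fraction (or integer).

5/2 dollars

E[payout] = (1/2)·1 + (1/2)·12 = 13/2
Expected profit = 13/2 − 4 = 5/2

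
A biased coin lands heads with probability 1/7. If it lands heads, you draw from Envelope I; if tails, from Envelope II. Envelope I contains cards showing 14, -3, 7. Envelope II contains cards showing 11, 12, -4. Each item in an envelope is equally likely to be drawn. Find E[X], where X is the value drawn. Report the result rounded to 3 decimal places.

E[X | Envelope I] = (14 − 3 + 7)/3 = 6
E[X | Envelope II] = (11 + 12 − 4)/3 = 19/3
E[X] = (1/7)·6 + (6/7)·19/3 = 44/7 ≈ 6.286

6.286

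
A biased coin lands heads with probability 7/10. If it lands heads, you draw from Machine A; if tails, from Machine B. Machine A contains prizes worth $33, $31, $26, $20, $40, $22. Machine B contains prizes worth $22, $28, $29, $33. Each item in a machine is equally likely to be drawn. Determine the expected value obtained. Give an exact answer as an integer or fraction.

E[X | Machine A] = (33 + 31 + 26 + 20 + 40 + 22)/6 = 86/3
E[X | Machine B] = (22 + 28 + 29 + 33)/4 = 28
E[X] = (7/10)·86/3 + (3/10)·28 = 427/15

427/15 dollars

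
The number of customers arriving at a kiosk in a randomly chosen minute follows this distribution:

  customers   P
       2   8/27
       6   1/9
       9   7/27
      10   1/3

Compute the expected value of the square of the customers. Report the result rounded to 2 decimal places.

E[X²] = (8/27)·4 + (1/9)·36 + (7/27)·81 + (1/3)·100
     = 1607/27 ≈ 59.52

59.52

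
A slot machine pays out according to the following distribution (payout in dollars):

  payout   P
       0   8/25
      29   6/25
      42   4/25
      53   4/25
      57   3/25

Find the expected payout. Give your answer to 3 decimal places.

E[X] = (8/25)·0 + (6/25)·29 + (4/25)·42 + (4/25)·53 + (3/25)·57
     = 29 ≈ 29.000

$29.000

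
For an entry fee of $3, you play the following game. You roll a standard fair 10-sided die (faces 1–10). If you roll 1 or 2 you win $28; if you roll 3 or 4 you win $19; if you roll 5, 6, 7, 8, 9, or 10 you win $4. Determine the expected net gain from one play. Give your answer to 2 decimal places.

E[payout] = (3/5)·4 + (1/5)·19 + (1/5)·28 = 59/5
Expected profit = 59/5 − 3 = 44/5 ≈ $8.80

$8.80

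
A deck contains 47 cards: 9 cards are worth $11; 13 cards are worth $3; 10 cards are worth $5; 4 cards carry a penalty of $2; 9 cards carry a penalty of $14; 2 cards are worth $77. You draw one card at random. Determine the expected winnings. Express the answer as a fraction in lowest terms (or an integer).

208/47 dollars

E[payout] = (9/47)·11 + (13/47)·3 + (10/47)·5 + (4/47)·(-2) + (9/47)·(-14) + (2/47)·77 = 208/47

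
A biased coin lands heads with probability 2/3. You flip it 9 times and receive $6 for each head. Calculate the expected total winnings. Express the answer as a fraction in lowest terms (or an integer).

$36

E[#heads] = 9·2/3 = 6 (linearity over flips).
E[winnings] = 6·6 = 36.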